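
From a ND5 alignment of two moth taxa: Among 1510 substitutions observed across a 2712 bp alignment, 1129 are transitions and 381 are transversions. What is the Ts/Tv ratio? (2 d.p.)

R = 1129/381 = 2.963254… ≈ 2.96 (to 2 d.p.).

2.96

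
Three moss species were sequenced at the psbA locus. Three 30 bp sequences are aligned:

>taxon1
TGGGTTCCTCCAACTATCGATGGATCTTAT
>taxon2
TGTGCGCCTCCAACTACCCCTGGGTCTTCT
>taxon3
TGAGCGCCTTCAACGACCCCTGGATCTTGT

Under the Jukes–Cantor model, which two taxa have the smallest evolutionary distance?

taxon1–taxon2: 8/30 differ, p = 0.267, d = 0.330.
taxon1–taxon3: 9/30 differ, p = 0.300, d = 0.383.
taxon2–taxon3: 5/30 differ, p = 0.167, d = 0.188.
The smallest distance is between taxon2 and taxon3.

taxon2 and taxon3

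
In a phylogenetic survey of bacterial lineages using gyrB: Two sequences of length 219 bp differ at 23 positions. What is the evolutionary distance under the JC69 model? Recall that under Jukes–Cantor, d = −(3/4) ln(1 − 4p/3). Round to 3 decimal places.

p = 23/219 ≈ 0.105023.
d = −(3/4) ln(1 − 4p/3) = −0.75 ln(1 − 0.140031) = −0.75 ln(0.859969)
  = −0.75 × (-0.150859) = 0.113144 substitutions/site.

0.113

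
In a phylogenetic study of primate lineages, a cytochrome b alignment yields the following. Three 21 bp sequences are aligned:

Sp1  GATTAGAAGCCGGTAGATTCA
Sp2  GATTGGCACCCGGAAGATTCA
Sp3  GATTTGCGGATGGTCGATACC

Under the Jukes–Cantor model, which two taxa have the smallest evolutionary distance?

Sp1 and Sp2

Sp1–Sp2: 4/21 differ, p = 0.190, d = 0.220.
Sp1–Sp3: 8/21 differ, p = 0.381, d = 0.532.
Sp2–Sp3: 9/21 differ, p = 0.429, d = 0.635.
The smallest distance is between Sp1 and Sp2.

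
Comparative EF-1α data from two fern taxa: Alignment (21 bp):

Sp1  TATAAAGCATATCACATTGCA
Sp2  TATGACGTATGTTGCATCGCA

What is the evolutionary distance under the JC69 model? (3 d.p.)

The sequences differ at 7 of 21 sites (4, 6, 8, 11, 13, 14, 18), so p = 7/21 ≈ 0.333333.
d = −(3/4) ln(1 − 4p/3) = −0.75 ln(1 − 0.444444) = −0.75 ln(0.555556)
  = −0.75 × (-0.587786) = 0.440840 substitutions/site.

0.441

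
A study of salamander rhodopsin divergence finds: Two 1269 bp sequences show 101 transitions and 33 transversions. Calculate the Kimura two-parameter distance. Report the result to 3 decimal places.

P = 101/1269 ≈ 0.07959 and Q = 33/1269 ≈ 0.026005.
Under the Kimura two-parameter model, d = −½ ln(1 − 2P − Q) − ¼ ln(1 − 2Q).
1 − 2P − Q = 0.814815, giving −½ ln(0.814815) = 0.102397.
1 − 2Q = 0.94799, giving −¼ ln(0.94799) = 0.013353.
d = 0.102397 + 0.013353 = 0.115750.

0.116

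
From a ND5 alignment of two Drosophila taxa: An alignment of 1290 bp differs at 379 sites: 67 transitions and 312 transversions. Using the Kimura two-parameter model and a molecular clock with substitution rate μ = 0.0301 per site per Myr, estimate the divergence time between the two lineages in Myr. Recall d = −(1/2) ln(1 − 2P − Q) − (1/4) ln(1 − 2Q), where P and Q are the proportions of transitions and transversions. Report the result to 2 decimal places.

P = 67/1290 ≈ 0.051938 and Q = 312/1290 ≈ 0.24186.
Under the Kimura two-parameter model, d = −½ ln(1 − 2P − Q) − ¼ ln(1 − 2Q).
1 − 2P − Q = 0.654264, giving −½ ln(0.654264) = 0.212122.
1 − 2Q = 0.51628, giving −¼ ln(0.51628) = 0.165277.
d = 0.212122 + 0.165277 = 0.377399.
Under a molecular clock d = 2μt, so t = d/(2μ) = 0.377399 / (2 × 0.0301) = 6.27 Myr.

6.27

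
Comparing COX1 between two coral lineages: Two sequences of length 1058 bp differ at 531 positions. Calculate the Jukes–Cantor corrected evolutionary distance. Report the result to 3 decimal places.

p = 531/1058 ≈ 0.50189.
d = −(3/4) ln(1 − 4p/3) = −0.75 ln(1 − 0.669187) = −0.75 ln(0.330813)
  = −0.75 × (-1.106202) = 0.829652 substitutions/site.

0.830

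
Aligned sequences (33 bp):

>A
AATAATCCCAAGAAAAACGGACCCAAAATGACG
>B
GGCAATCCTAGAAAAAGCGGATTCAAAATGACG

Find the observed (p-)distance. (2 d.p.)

0.27

The sequences differ at 9 of 33 positions (sites 1, 2, 3, 9, 11, 12, 17, 22, 23).
p = 9/33 = 0.272727… ≈ 0.27 (to 2 d.p.).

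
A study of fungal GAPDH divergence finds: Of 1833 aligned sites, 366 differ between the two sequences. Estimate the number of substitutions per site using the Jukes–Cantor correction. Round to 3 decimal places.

p = 366/1833 ≈ 0.199673.
d = −(3/4) ln(1 − 4p/3) = −0.75 ln(1 − 0.266231) = −0.75 ln(0.733769)
  = −0.75 × (-0.309561) = 0.232171 substitutions/site.

0.232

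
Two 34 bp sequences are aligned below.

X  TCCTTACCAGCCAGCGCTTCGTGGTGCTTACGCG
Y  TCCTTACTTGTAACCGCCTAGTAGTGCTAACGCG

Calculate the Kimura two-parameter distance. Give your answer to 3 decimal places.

0.328

Of 34 sites, 4 differences are transitions and 5 are transversions, so P = 4/34 ≈ 0.117647 and Q = 5/34 ≈ 0.147059.
Under the Kimura two-parameter model, d = −½ ln(1 − 2P − Q) − ¼ ln(1 − 2Q).
1 − 2P − Q = 0.617647, giving −½ ln(0.617647) = 0.240919.
1 − 2Q = 0.705882, giving −¼ ln(0.705882) = 0.087077.
d = 0.240919 + 0.087077 = 0.327996.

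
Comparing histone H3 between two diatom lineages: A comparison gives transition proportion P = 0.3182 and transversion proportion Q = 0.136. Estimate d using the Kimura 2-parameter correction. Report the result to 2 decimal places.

Under the Kimura two-parameter model, d = −½ ln(1 − 2P − Q) − ¼ ln(1 − 2Q).
1 − 2P − Q = 0.2276, giving −½ ln(0.2276) = 0.740083.
1 − 2Q = 0.728, giving −¼ ln(0.728) = 0.079364.
d = 0.740083 + 0.079364 = 0.819447.

0.82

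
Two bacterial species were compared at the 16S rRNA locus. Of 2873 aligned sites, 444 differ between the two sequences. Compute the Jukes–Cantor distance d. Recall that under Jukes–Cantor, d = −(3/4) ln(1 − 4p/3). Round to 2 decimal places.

p = 444/2873 ≈ 0.154542.
d = −(3/4) ln(1 − 4p/3) = −0.75 ln(1 − 0.206056) = −0.75 ln(0.793944)
  = −0.75 × (-0.230742) = 0.173057 substitutions/site.

0.17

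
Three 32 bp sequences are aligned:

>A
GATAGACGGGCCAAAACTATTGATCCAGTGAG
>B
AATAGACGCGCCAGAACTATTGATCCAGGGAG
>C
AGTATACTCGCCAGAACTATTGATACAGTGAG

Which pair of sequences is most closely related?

A–B: 4/32 differ, p = 0.125, d = 0.137.
A–C: 7/32 differ, p = 0.219, d = 0.259.
B–C: 5/32 differ, p = 0.156, d = 0.175.
The smallest distance is between A and B.

A and B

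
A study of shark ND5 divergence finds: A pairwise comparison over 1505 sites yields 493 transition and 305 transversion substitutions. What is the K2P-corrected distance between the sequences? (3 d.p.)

1.105

P = 493/1505 ≈ 0.327575 and Q = 305/1505 ≈ 0.202658.
Under the Kimura two-parameter model, d = −½ ln(1 − 2P − Q) − ¼ ln(1 − 2Q).
1 − 2P − Q = 0.142192, giving −½ ln(0.142192) = 0.975289.
1 − 2Q = 0.594684, giving −¼ ln(0.594684) = 0.129931.
d = 0.975289 + 0.129931 = 1.105220.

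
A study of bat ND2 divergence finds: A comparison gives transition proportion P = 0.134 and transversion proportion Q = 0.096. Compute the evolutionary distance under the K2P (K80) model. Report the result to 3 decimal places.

Under the Kimura two-parameter model, d = −½ ln(1 − 2P − Q) − ¼ ln(1 − 2Q).
1 − 2P − Q = 0.636, giving −½ ln(0.636) = 0.226278.
1 − 2Q = 0.808, giving −¼ ln(0.808) = 0.053298.
d = 0.226278 + 0.053298 = 0.279576.

0.280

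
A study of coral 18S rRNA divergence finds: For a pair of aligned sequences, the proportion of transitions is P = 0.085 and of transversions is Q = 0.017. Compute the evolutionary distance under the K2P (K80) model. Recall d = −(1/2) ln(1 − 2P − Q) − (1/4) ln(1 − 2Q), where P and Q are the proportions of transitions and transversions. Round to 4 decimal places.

Under the Kimura two-parameter model, d = −½ ln(1 − 2P − Q) − ¼ ln(1 − 2Q).
1 − 2P − Q = 0.813, giving −½ ln(0.813) = 0.103512.
1 − 2Q = 0.966, giving −¼ ln(0.966) = 0.008648.
d = 0.103512 + 0.008648 = 0.112160.

0.1122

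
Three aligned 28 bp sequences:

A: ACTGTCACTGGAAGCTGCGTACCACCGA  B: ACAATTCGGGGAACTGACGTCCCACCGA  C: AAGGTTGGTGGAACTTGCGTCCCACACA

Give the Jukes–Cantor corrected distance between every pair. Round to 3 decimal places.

A–B: 11/28 sites differ → p ≈ 0.392857, d = −0.75 ln(1 − 0.523809) = 0.556452 ≈ 0.556.
A–C: 10/28 sites differ → p ≈ 0.357143, d = −0.75 ln(1 − 0.476191) = 0.484971 ≈ 0.485.
B–C: 9/28 sites differ → p ≈ 0.321429, d = −0.75 ln(1 − 0.428572) = 0.419713 ≈ 0.420.

d(A,B) = 0.556, d(A,C) = 0.485, d(B,C) = 0.420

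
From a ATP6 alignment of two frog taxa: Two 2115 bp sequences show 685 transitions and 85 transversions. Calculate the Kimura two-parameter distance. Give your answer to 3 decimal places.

0.603

P = 685/2115 ≈ 0.323877 and Q = 85/2115 ≈ 0.040189.
Under the Kimura two-parameter model, d = −½ ln(1 − 2P − Q) − ¼ ln(1 − 2Q).
1 − 2P − Q = 0.312057, giving −½ ln(0.312057) = 0.582285.
1 − 2Q = 0.919622, giving −¼ ln(0.919622) = 0.020948.
d = 0.582285 + 0.020948 = 0.603233.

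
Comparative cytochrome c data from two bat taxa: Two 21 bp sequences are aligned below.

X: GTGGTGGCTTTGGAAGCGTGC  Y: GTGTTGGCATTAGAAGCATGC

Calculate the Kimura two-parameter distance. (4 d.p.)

Of 21 sites, 2 differences are transitions and 2 are transversions, so P = 2/21 ≈ 0.095238 and Q = 2/21 ≈ 0.095238.
Under the Kimura two-parameter model, d = −½ ln(1 − 2P − Q) − ¼ ln(1 − 2Q).
1 − 2P − Q = 0.714286, giving −½ ln(0.714286) = 0.168236.
1 − 2Q = 0.809524, giving −¼ ln(0.809524) = 0.052827.
d = 0.168236 + 0.052827 = 0.221063.

0.2211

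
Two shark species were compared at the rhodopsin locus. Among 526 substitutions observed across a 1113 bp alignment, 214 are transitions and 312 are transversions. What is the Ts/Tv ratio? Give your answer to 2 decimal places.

0.69

R = 214/312 = 0.685897… ≈ 0.69 (to 2 d.p.).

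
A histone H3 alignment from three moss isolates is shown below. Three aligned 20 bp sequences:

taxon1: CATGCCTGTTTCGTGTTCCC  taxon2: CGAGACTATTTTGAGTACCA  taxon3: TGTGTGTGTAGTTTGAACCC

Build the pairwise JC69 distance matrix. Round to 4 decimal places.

taxon1–taxon2: 8/20 sites differ → p = 0.4, d = −0.75 ln(1 − 0.533333) = 0.571605 ≈ 0.5716.
taxon1–taxon3: 10/20 sites differ → p = 0.5, d = −0.75 ln(1 − 0.666667) = 0.823960 ≈ 0.8240.
taxon2–taxon3: 11/20 sites differ → p = 0.55, d = −0.75 ln(1 − 0.733333) = 0.991316 ≈ 0.9913.

d(taxon1,taxon2) = 0.5716, d(taxon1,taxon3) = 0.8240, d(taxon2,taxon3) = 0.9913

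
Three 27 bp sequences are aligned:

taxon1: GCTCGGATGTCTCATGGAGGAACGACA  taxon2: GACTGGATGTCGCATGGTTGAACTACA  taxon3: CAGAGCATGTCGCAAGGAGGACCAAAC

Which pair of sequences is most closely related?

taxon1 and taxon2

taxon1–taxon2: 7/27 differ, p = 0.259, d = 0.318.
taxon1–taxon3: 11/27 differ, p = 0.407, d = 0.588.
taxon2–taxon3: 11/27 differ, p = 0.407, d = 0.588.
The smallest distance is between taxon1 and taxon2.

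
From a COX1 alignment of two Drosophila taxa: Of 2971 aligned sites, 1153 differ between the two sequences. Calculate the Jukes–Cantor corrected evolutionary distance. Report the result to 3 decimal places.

p = 1153/2971 ≈ 0.388085.
d = −(3/4) ln(1 − 4p/3) = −0.75 ln(1 − 0.517447) = −0.75 ln(0.482553)
  = −0.75 × (-0.728665) = 0.546499 substitutions/site.

0.546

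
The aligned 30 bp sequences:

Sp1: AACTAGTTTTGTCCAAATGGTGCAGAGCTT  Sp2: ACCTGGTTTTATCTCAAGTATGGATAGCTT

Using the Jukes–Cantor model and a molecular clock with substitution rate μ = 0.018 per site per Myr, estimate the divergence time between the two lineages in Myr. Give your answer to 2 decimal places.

The sequences differ at 10 of 30 sites (2, 5, 11, 14, 15, 18, 19, 20, 23, 25), so p = 10/30 ≈ 0.333333.
d = −(3/4) ln(1 − 4p/3) = −0.75 ln(1 − 0.444444) = −0.75 ln(0.555556)
  = −0.75 × (-0.587786) = 0.440840 substitutions/site.
Under a molecular clock d = 2μt, so t = d/(2μ) = 0.440840 / (2 × 0.018) = 12.25 Myr.

12.25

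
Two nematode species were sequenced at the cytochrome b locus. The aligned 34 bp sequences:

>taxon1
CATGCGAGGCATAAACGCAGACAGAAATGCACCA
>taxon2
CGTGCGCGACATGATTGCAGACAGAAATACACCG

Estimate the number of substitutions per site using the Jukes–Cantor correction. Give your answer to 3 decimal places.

The sequences differ at 8 of 34 sites (2, 7, 9, 13, 15, 16, 29, 34), so p = 8/34 ≈ 0.235294.
d = −(3/4) ln(1 − 4p/3) = −0.75 ln(1 − 0.313725) = −0.75 ln(0.686275)
  = −0.75 × (-0.376477) = 0.282358 substitutions/site.

0.282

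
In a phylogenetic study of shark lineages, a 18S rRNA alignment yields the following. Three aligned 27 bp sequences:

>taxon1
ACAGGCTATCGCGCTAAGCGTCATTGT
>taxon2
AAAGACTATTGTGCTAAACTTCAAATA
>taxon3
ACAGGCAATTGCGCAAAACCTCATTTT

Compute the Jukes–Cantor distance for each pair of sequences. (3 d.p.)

d(taxon1,taxon2) = 0.511, d(taxon1,taxon3) = 0.264, d(taxon2,taxon3) = 0.441

taxon1–taxon2: 10/27 sites differ → p ≈ 0.37037, d = −0.75 ln(1 − 0.493827) = 0.510658 ≈ 0.511.
taxon1–taxon3: 6/27 sites differ → p ≈ 0.222222, d = −0.75 ln(1 − 0.296296) = 0.263548 ≈ 0.264.
taxon2–taxon3: 9/27 sites differ → p ≈ 0.333333, d = −0.75 ln(1 − 0.444444) = 0.440839 ≈ 0.441.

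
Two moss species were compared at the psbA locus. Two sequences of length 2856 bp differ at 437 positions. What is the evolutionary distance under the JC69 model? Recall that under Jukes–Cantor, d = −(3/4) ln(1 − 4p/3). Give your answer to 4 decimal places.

0.1711

p = 437/2856 ≈ 0.153011.
d = −(3/4) ln(1 − 4p/3) = −0.75 ln(1 − 0.204015) = −0.75 ln(0.795985)
  = −0.75 × (-0.228175) = 0.171131 substitutions/site.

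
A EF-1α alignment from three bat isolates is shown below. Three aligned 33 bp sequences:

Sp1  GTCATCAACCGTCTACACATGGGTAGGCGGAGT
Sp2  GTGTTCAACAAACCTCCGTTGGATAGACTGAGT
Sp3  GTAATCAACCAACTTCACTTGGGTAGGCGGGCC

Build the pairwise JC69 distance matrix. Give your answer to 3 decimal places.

d(Sp1,Sp2) = 0.559, d(Sp1,Sp3) = 0.293, d(Sp2,Sp3) = 0.497

Sp1–Sp2: 13/33 sites differ → p ≈ 0.393939, d = −0.75 ln(1 − 0.525252) = 0.558728 ≈ 0.559.
Sp1–Sp3: 8/33 sites differ → p ≈ 0.242424, d = −0.75 ln(1 − 0.323232) = 0.292820 ≈ 0.293.
Sp2–Sp3: 12/33 sites differ → p ≈ 0.363636, d = −0.75 ln(1 − 0.484848) = 0.497470 ≈ 0.497.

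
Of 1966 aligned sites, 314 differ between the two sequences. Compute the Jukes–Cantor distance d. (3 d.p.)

p = 314/1966 ≈ 0.159715.
d = −(3/4) ln(1 − 4p/3) = −0.75 ln(1 − 0.212953) = −0.75 ln(0.787047)
  = −0.75 × (-0.239467) = 0.179600 substitutions/site.

0.180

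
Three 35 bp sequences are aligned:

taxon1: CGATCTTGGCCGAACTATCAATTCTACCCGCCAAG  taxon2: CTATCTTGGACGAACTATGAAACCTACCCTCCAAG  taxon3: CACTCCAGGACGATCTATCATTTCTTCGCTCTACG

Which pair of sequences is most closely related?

taxon1–taxon2: 6/35 differ, p = 0.171, d = 0.195.
taxon1–taxon3: 12/35 differ, p = 0.343, d = 0.458.
taxon2–taxon3: 13/35 differ, p = 0.371, d = 0.513.
The smallest distance is between taxon1 and taxon2.

taxon1 and taxon2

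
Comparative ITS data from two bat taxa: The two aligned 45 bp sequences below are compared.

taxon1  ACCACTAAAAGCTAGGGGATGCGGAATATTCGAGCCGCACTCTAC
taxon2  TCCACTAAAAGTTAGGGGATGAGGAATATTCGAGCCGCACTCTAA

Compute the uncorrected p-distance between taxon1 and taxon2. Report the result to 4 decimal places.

The sequences differ at 4 of 45 positions (sites 1, 12, 22, 45).
p = 4/45 = 0.088888… ≈ 0.0889 (to 4 d.p.).

0.0889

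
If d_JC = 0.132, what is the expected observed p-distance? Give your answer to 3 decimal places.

0.121

p = (3/4)(1 − e^(−4d/3)) = 0.75 × (1 − e^(-0.176)) = 0.75 × (1 − 0.838618) = 0.121037.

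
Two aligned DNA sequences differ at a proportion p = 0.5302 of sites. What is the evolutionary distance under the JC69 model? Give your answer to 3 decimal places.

0.921

d = −(3/4) ln(1 − 4p/3) = −0.75 ln(1 − 0.706933) = −0.75 ln(0.293067)
  = −0.75 × (-1.227354) = 0.920516 substitutions/site.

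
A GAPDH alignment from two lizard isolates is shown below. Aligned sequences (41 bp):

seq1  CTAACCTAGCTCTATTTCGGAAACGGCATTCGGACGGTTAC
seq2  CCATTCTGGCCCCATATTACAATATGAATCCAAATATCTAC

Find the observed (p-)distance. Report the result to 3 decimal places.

0.512

The sequences differ at 21 of 41 positions.
p = 21/41 = 0.512195… ≈ 0.512 (to 3 d.p.).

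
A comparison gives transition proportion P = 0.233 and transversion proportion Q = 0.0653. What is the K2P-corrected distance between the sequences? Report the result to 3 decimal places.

Under the Kimura two-parameter model, d = −½ ln(1 − 2P − Q) − ¼ ln(1 − 2Q).
1 − 2P − Q = 0.4687, giving −½ ln(0.4687) = 0.378896.
1 − 2Q = 0.8694, giving −¼ ln(0.8694) = 0.034988.
d = 0.378896 + 0.034988 = 0.413884.

0.414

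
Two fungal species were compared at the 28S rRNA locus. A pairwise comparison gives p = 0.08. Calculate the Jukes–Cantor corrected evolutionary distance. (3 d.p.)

0.085

d = −(3/4) ln(1 − 4p/3) = −0.75 ln(1 − 0.106667) = −0.75 ln(0.893333)
  = −0.75 × (-0.112796) = 0.084597 substitutions/site.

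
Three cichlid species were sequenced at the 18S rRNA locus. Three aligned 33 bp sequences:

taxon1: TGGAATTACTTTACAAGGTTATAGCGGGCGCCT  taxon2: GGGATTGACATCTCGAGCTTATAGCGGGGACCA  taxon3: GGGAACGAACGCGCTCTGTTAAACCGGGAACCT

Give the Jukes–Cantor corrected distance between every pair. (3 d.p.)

d(taxon1,taxon2) = 0.441, d(taxon1,taxon3) = 0.699, d(taxon2,taxon3) = 0.625

taxon1–taxon2: 11/33 sites differ → p ≈ 0.333333, d = −0.75 ln(1 − 0.444444) = 0.440839 ≈ 0.441.
taxon1–taxon3: 15/33 sites differ → p ≈ 0.454545, d = −0.75 ln(1 − 0.60606) = 0.698667 ≈ 0.699.
taxon2–taxon3: 14/33 sites differ → p ≈ 0.424242, d = −0.75 ln(1 − 0.565656) = 0.625439 ≈ 0.625.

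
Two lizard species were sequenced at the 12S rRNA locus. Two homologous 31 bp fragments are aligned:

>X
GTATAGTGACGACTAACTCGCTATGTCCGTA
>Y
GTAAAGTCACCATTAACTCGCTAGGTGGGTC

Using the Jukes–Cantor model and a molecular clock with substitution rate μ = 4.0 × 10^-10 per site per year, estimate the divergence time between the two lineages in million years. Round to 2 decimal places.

395.37

The sequences differ at 8 of 31 sites (4, 8, 11, 13, 24, 27, 28, 31), so p = 8/31 ≈ 0.258065.
d = −(3/4) ln(1 − 4p/3) = −0.75 ln(1 − 0.344087) = −0.75 ln(0.655913)
  = −0.75 × (-0.421727) = 0.316295 substitutions/site.
Under a molecular clock d = 2μt, so t = d/(2μ) = 0.316295 / (2 × 4.0 × 10^-10) = 395.37 million years.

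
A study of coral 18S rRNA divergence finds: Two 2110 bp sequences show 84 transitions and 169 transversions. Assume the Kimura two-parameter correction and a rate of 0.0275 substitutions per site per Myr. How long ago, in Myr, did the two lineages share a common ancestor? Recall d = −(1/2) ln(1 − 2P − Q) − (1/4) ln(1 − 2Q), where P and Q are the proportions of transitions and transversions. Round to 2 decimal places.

2.38

P = 84/2110 ≈ 0.03981 and Q = 169/2110 ≈ 0.080095.
Under the Kimura two-parameter model, d = −½ ln(1 − 2P − Q) − ¼ ln(1 − 2Q).
1 − 2P − Q = 0.840285, giving −½ ln(0.840285) = 0.087007.
1 − 2Q = 0.83981, giving −¼ ln(0.83981) = 0.043645.
d = 0.087007 + 0.043645 = 0.130652.
Under a molecular clock d = 2μt, so t = d/(2μ) = 0.130652 / (2 × 0.0275) = 2.38 Myr.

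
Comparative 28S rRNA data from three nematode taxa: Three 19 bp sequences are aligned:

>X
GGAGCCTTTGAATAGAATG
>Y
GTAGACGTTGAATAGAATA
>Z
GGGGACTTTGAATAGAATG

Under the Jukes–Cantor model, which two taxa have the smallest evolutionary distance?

X and Z

X–Y: 4/19 differ, p = 0.211, d = 0.247.
X–Z: 2/19 differ, p = 0.105, d = 0.113.
Y–Z: 4/19 differ, p = 0.211, d = 0.247.
The smallest distance is between X and Z.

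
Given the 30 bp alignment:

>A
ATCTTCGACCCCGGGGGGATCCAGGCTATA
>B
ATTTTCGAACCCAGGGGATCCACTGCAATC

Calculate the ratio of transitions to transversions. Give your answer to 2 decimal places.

0.57

Transitions are A↔G and C↔T; transversions are all other mismatches.
Transitions: 4. Transversions: 7.
R = 4/7 = 0.571428… ≈ 0.57 (to 2 d.p.).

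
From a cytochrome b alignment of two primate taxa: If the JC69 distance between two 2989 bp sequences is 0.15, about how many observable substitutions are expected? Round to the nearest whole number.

406

Invert JC69: p = (3/4)(1 − e^(−4d/3)) = 0.75 × (1 − e^(-0.2)) = 0.75 × (1 − 0.818731) = 0.135952.
Expected differing sites = pL ≈ 0.135952 × 2989 = 406.360528 ≈ 406.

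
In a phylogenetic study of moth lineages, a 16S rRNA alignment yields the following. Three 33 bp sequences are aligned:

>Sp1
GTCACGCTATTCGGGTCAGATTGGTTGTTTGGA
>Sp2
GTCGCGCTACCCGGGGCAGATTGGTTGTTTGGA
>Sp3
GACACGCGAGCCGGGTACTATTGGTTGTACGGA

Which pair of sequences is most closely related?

Sp1–Sp2: 4/33 differ, p = 0.121, d = 0.132.
Sp1–Sp3: 9/33 differ, p = 0.273, d = 0.339.
Sp2–Sp3: 10/33 differ, p = 0.303, d = 0.388.
The smallest distance is between Sp1 and Sp2.

Sp1 and Sp2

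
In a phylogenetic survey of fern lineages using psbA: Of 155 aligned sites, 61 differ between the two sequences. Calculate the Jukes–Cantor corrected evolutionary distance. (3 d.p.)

0.558

p = 61/155 ≈ 0.393548.
d = −(3/4) ln(1 − 4p/3) = −0.75 ln(1 − 0.524731) = −0.75 ln(0.475269)
  = −0.75 × (-0.743874) = 0.557906 substitutions/site.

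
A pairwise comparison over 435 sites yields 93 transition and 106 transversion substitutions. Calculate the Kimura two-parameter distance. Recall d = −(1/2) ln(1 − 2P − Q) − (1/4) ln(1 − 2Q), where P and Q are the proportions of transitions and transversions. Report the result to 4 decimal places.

P = 93/435 ≈ 0.213793 and Q = 106/435 ≈ 0.243678.
Under the Kimura two-parameter model, d = −½ ln(1 − 2P − Q) − ¼ ln(1 − 2Q).
1 − 2P − Q = 0.328736, giving −½ ln(0.328736) = 0.556250.
1 − 2Q = 0.512644, giving −¼ ln(0.512644) = 0.167043.
d = 0.556250 + 0.167043 = 0.723293.

0.7233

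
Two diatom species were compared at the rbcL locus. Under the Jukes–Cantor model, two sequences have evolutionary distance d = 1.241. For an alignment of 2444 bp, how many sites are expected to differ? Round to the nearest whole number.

Invert JC69: p = (3/4)(1 − e^(−4d/3)) = 0.75 × (1 − e^(-1.654667)) = 0.75 × (1 − 0.191156) = 0.606633.
Expected differing sites = pL ≈ 0.606633 × 2444 = 1482.611052 ≈ 1483.

1483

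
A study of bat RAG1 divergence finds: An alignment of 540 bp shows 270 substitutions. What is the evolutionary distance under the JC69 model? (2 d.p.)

p = 270/540 = 0.5.
d = −(3/4) ln(1 − 4p/3) = −0.75 ln(1 − 0.666667) = −0.75 ln(0.333333)
  = −0.75 × (-1.098613) = 0.823960 substitutions/site.

0.82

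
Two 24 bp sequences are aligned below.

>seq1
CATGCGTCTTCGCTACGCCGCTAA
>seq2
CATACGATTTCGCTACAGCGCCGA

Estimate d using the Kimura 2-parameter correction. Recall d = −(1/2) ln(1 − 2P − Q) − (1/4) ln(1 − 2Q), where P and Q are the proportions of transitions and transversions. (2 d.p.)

0.39

Of 24 sites, 5 differences are transitions and 2 are transversions, so P = 5/24 ≈ 0.208333 and Q = 2/24 ≈ 0.083333.
Under the Kimura two-parameter model, d = −½ ln(1 − 2P − Q) − ¼ ln(1 − 2Q).
1 − 2P − Q = 0.500001, giving −½ ln(0.500001) = 0.346573.
1 − 2Q = 0.833334, giving −¼ ln(0.833334) = 0.045580.
d = 0.346573 + 0.045580 = 0.392153.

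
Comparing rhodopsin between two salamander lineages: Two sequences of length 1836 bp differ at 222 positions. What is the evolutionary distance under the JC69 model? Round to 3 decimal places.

p = 222/1836 ≈ 0.120915.
d = −(3/4) ln(1 − 4p/3) = −0.75 ln(1 − 0.16122) = −0.75 ln(0.83878)
  = −0.75 × (-0.175807) = 0.131855 substitutions/site.

0.132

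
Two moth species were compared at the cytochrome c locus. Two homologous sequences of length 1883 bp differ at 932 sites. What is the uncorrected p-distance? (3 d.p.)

0.495

p = 932/1883 = 0.494954… ≈ 0.495 (to 3 d.p.).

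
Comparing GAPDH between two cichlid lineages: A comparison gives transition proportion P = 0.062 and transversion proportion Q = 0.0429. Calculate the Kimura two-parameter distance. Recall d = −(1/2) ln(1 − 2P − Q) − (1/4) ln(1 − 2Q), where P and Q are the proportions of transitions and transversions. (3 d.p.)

Under the Kimura two-parameter model, d = −½ ln(1 − 2P − Q) − ¼ ln(1 − 2Q).
1 − 2P − Q = 0.8331, giving −½ ln(0.8331) = 0.091301.
1 − 2Q = 0.9142, giving −¼ ln(0.9142) = 0.022426.
d = 0.091301 + 0.022426 = 0.113727.

0.114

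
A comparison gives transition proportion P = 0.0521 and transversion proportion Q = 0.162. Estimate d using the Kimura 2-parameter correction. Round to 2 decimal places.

0.25

Under the Kimura two-parameter model, d = −½ ln(1 − 2P − Q) − ¼ ln(1 − 2Q).
1 − 2P − Q = 0.7338, giving −½ ln(0.7338) = 0.154759.
1 − 2Q = 0.676, giving −¼ ln(0.676) = 0.097891.
d = 0.154759 + 0.097891 = 0.252650.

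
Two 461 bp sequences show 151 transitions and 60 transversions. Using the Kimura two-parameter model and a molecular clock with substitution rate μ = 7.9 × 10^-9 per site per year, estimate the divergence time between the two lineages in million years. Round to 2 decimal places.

53.45

P = 151/461 ≈ 0.327549 and Q = 60/461 ≈ 0.130152.
Under the Kimura two-parameter model, d = −½ ln(1 − 2P − Q) − ¼ ln(1 − 2Q).
1 − 2P − Q = 0.21475, giving −½ ln(0.21475) = 0.769140.
1 − 2Q = 0.739696, giving −¼ ln(0.739696) = 0.075379.
d = 0.769140 + 0.075379 = 0.844519.
Under a molecular clock d = 2μt, so t = d/(2μ) = 0.844519 / (2 × 7.9 × 10^-9) = 53.45 million years.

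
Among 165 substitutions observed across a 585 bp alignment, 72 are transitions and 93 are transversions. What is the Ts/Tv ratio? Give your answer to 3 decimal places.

R = 72/93 = 0.774193… ≈ 0.774 (to 3 d.p.).

0.774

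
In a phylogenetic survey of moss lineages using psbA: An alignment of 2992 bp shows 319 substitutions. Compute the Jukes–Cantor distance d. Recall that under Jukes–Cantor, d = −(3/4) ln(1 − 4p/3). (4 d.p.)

p = 319/2992 ≈ 0.106618.
d = −(3/4) ln(1 − 4p/3) = −0.75 ln(1 − 0.142157) = −0.75 ln(0.857843)
  = −0.75 × (-0.153334) = 0.115001 substitutions/site.

0.1150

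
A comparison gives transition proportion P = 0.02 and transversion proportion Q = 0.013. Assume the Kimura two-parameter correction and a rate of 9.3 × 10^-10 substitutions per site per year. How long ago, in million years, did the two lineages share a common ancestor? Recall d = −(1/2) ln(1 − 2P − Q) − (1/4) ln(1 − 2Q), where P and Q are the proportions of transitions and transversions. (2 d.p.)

Under the Kimura two-parameter model, d = −½ ln(1 − 2P − Q) − ¼ ln(1 − 2Q).
1 − 2P − Q = 0.947, giving −½ ln(0.947) = 0.027228.
1 − 2Q = 0.974, giving −¼ ln(0.974) = 0.006586.
d = 0.027228 + 0.006586 = 0.033814.
Under a molecular clock d = 2μt, so t = d/(2μ) = 0.033814 / (2 × 9.3 × 10^-10) = 18.18 million years.

18.18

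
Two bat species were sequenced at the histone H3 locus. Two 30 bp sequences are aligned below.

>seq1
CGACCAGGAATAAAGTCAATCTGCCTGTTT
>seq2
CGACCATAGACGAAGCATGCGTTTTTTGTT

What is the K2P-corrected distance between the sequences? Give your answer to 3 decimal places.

1.053

Of 30 sites, 9 differences are transitions and 7 are transversions, so P = 9/30 = 0.3 and Q = 7/30 ≈ 0.233333.
Under the Kimura two-parameter model, d = −½ ln(1 − 2P − Q) − ¼ ln(1 − 2Q).
1 − 2P − Q = 0.166667, giving −½ ln(0.166667) = 0.895879.
1 − 2Q = 0.533334, giving −¼ ln(0.533334) = 0.157152.
d = 0.895879 + 0.157152 = 1.053031.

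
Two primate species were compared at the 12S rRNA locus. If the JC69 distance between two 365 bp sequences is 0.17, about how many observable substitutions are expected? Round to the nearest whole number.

56

Invert JC69: p = (3/4)(1 − e^(−4d/3)) = 0.75 × (1 − e^(-0.226667)) = 0.75 × (1 − 0.797186) = 0.152111.
Expected differing sites = pL ≈ 0.152111 × 365 = 55.520515 ≈ 56.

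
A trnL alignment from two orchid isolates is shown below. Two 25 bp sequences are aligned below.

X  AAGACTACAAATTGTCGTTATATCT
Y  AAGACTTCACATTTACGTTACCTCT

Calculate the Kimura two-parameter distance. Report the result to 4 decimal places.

0.2920

Of 25 sites, 1 differences are transitions and 5 are transversions, so P = 1/25 = 0.04 and Q = 5/25 = 0.2.
Under the Kimura two-parameter model, d = −½ ln(1 − 2P − Q) − ¼ ln(1 − 2Q).
1 − 2P − Q = 0.72, giving −½ ln(0.72) = 0.164252.
1 − 2Q = 0.6, giving −¼ ln(0.6) = 0.127706.
d = 0.164252 + 0.127706 = 0.291958.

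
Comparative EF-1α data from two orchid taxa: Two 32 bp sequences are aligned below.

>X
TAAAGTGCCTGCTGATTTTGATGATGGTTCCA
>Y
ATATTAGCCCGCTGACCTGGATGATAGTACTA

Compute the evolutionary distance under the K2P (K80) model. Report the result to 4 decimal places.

Of 32 sites, 5 differences are transitions and 7 are transversions, so P = 5/32 = 0.15625 and Q = 7/32 = 0.21875.
Under the Kimura two-parameter model, d = −½ ln(1 − 2P − Q) − ¼ ln(1 − 2Q).
1 − 2P − Q = 0.46875, giving −½ ln(0.46875) = 0.378843.
1 − 2Q = 0.5625, giving −¼ ln(0.5625) = 0.143841.
d = 0.378843 + 0.143841 = 0.522684.

0.5227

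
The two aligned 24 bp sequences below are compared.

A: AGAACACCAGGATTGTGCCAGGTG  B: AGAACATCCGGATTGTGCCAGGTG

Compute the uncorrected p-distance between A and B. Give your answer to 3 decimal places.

0.083

The sequences differ at 2 of 24 positions (sites 7, 9).
p = 2/24 = 0.083333… ≈ 0.083 (to 3 d.p.).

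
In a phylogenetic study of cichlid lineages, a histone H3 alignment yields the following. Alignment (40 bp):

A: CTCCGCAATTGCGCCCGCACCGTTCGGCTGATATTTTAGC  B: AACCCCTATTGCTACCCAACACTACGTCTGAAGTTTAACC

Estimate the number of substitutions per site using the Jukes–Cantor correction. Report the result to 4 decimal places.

0.5716

The sequences differ at 16 of 40 sites, so p = 16/40 = 0.4.
d = −(3/4) ln(1 − 4p/3) = −0.75 ln(1 − 0.533333) = −0.75 ln(0.466667)
  = −0.75 × (-0.762139) = 0.571604 substitutions/site.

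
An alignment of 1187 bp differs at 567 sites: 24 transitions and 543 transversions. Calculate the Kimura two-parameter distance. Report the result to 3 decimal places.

P = 24/1187 ≈ 0.020219 and Q = 543/1187 ≈ 0.457456.
Under the Kimura two-parameter model, d = −½ ln(1 − 2P − Q) − ¼ ln(1 − 2Q).
1 − 2P − Q = 0.502106, giving −½ ln(0.502106) = 0.344472.
1 − 2Q = 0.085088, giving −¼ ln(0.085088) = 0.616017.
d = 0.344472 + 0.616017 = 0.960489.

0.960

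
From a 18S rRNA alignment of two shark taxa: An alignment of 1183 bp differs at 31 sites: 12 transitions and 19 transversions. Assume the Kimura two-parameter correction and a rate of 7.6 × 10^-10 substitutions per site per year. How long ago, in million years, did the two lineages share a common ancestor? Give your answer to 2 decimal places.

17.55

P = 12/1183 ≈ 0.010144 and Q = 19/1183 ≈ 0.016061.
Under the Kimura two-parameter model, d = −½ ln(1 − 2P − Q) − ¼ ln(1 − 2Q).
1 − 2P − Q = 0.963651, giving −½ ln(0.963651) = 0.018513.
1 − 2Q = 0.967878, giving −¼ ln(0.967878) = 0.008162.
d = 0.018513 + 0.008162 = 0.026675.
Under a molecular clock d = 2μt, so t = d/(2μ) = 0.026675 / (2 × 7.6 × 10^-10) = 17.55 million years.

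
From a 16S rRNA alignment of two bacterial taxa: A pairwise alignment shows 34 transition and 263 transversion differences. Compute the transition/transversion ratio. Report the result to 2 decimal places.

R = 34/263 = 0.129277… ≈ 0.13 (to 2 d.p.).

0.13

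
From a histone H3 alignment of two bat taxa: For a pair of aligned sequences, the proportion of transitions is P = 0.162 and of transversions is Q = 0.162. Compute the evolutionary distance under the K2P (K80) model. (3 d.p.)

0.431

Under the Kimura two-parameter model, d = −½ ln(1 − 2P − Q) − ¼ ln(1 − 2Q).
1 − 2P − Q = 0.514, giving −½ ln(0.514) = 0.332766.
1 − 2Q = 0.676, giving −¼ ln(0.676) = 0.097891.
d = 0.332766 + 0.097891 = 0.430657.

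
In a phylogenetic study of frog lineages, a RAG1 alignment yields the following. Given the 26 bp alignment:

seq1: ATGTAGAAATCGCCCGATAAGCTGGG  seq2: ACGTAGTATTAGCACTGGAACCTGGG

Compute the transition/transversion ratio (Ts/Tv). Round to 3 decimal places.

0.286

Transitions are A↔G and C↔T; transversions are all other mismatches.
Transitions: 2. Transversions: 7.
R = 2/7 = 0.285714… ≈ 0.286 (to 3 d.p.).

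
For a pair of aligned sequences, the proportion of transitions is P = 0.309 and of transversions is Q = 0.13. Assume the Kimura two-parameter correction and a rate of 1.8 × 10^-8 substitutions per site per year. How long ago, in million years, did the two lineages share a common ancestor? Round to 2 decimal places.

21.23

Under the Kimura two-parameter model, d = −½ ln(1 − 2P − Q) − ¼ ln(1 − 2Q).
1 − 2P − Q = 0.252, giving −½ ln(0.252) = 0.689163.
1 − 2Q = 0.74, giving −¼ ln(0.74) = 0.075276.
d = 0.689163 + 0.075276 = 0.764439.
Under a molecular clock d = 2μt, so t = d/(2μ) = 0.764439 / (2 × 1.8 × 10^-8) = 21.23 million years.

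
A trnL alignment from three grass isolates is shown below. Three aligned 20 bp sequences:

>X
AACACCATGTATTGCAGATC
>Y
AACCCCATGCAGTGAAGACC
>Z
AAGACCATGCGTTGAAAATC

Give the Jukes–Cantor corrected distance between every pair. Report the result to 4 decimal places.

X–Y: 5/20 sites differ → p = 0.25, d = −0.75 ln(1 − 0.333333) = 0.304098 ≈ 0.3041.
X–Z: 5/20 sites differ → p = 0.25, d = −0.75 ln(1 − 0.333333) = 0.304098 ≈ 0.3041.
Y–Z: 6/20 sites differ → p = 0.3, d = −0.75 ln(1 − 0.4) = 0.383119 ≈ 0.3831.

d(X,Y) = 0.3041, d(X,Z) = 0.3041, d(Y,Z) = 0.3831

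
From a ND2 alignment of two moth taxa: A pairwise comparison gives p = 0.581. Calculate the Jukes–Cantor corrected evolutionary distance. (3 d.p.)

d = −(3/4) ln(1 − 4p/3) = −0.75 ln(1 − 0.774667) = −0.75 ln(0.225333)
  = −0.75 × (-1.490176) = 1.117632 substitutions/site.

1.118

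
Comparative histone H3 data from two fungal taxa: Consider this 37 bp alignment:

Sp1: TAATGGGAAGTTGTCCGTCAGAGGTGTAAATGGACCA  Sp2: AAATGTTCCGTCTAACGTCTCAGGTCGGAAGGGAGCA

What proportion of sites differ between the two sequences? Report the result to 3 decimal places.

The sequences differ at 16 of 37 positions.
p = 16/37 = 0.432432… ≈ 0.432 (to 3 d.p.).

0.432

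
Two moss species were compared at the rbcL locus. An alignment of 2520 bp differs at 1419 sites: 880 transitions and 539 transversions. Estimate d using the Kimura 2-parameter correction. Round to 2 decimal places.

1.36

P = 880/2520 ≈ 0.349206 and Q = 539/2520 ≈ 0.213889.
Under the Kimura two-parameter model, d = −½ ln(1 − 2P − Q) − ¼ ln(1 − 2Q).
1 − 2P − Q = 0.087699, giving −½ ln(0.087699) = 1.216922.
1 − 2Q = 0.572222, giving −¼ ln(0.572222) = 0.139557.
d = 1.216922 + 0.139557 = 1.356479.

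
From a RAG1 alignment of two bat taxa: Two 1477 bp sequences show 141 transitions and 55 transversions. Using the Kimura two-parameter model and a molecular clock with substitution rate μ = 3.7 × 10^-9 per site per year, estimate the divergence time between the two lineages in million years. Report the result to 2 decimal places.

P = 141/1477 ≈ 0.095464 and Q = 55/1477 ≈ 0.037238.
Under the Kimura two-parameter model, d = −½ ln(1 − 2P − Q) − ¼ ln(1 − 2Q).
1 − 2P − Q = 0.771834, giving −½ ln(0.771834) = 0.129493.
1 − 2Q = 0.925524, giving −¼ ln(0.925524) = 0.019349.
d = 0.129493 + 0.019349 = 0.148842.
Under a molecular clock d = 2μt, so t = d/(2μ) = 0.148842 / (2 × 3.7 × 10^-9) = 20.11 million years.

20.11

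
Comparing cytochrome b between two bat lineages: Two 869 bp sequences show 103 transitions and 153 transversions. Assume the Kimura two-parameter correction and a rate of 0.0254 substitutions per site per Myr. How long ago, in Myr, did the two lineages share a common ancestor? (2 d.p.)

7.38

P = 103/869 ≈ 0.118527 and Q = 153/869 ≈ 0.176064.
Under the Kimura two-parameter model, d = −½ ln(1 − 2P − Q) − ¼ ln(1 − 2Q).
1 − 2P − Q = 0.586882, giving −½ ln(0.586882) = 0.266466.
1 − 2Q = 0.647872, giving −¼ ln(0.647872) = 0.108516.
d = 0.266466 + 0.108516 = 0.374982.
Under a molecular clock d = 2μt, so t = d/(2μ) = 0.374982 / (2 × 0.0254) = 7.38 Myr.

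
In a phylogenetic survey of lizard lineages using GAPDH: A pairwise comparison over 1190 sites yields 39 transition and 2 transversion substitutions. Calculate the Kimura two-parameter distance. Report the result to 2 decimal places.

P = 39/1190 ≈ 0.032773 and Q = 2/1190 ≈ 0.001681.
Under the Kimura two-parameter model, d = −½ ln(1 − 2P − Q) − ¼ ln(1 − 2Q).
1 − 2P − Q = 0.932773, giving −½ ln(0.932773) = 0.034797.
1 − 2Q = 0.996638, giving −¼ ln(0.996638) = 0.000842.
d = 0.034797 + 0.000842 = 0.035639.

0.04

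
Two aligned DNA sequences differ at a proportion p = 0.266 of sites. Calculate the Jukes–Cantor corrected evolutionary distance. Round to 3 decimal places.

0.328

d = −(3/4) ln(1 − 4p/3) = −0.75 ln(1 − 0.354667) = −0.75 ln(0.645333)
  = −0.75 × (-0.437989) = 0.328492 substitutions/site.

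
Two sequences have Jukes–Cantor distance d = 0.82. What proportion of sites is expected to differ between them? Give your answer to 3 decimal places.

p = (3/4)(1 − e^(−4d/3)) = 0.75 × (1 − e^(-1.093333)) = 0.75 × (1 − 0.335098) = 0.498677.

0.499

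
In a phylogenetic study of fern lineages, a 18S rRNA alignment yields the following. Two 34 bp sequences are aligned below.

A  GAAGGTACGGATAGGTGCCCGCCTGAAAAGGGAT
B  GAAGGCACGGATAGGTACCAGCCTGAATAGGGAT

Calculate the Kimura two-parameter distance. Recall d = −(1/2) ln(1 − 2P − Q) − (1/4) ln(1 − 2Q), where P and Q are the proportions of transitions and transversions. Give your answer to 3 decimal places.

0.128

Of 34 sites, 2 differences are transitions and 2 are transversions, so P = 2/34 ≈ 0.058824 and Q = 2/34 ≈ 0.058824.
Under the Kimura two-parameter model, d = −½ ln(1 − 2P − Q) − ¼ ln(1 − 2Q).
1 − 2P − Q = 0.823528, giving −½ ln(0.823528) = 0.097079.
1 − 2Q = 0.882352, giving −¼ ln(0.882352) = 0.031291.
d = 0.097079 + 0.031291 = 0.128370.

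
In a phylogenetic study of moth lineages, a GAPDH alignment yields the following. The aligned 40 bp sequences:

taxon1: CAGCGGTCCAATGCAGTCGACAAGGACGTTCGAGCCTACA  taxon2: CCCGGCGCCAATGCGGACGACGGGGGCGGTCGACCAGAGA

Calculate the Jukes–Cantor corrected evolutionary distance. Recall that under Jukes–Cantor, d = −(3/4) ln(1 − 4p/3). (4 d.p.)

The sequences differ at 15 of 40 sites, so p = 15/40 = 0.375.
d = −(3/4) ln(1 − 4p/3) = −0.75 ln(1 − 0.5) = −0.75 ln(0.5)
  = −0.75 × (-0.693147) = 0.519860 substitutions/site.

0.5199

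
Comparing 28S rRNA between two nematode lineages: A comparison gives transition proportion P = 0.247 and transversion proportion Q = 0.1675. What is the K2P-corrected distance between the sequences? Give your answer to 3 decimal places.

Under the Kimura two-parameter model, d = −½ ln(1 − 2P − Q) − ¼ ln(1 − 2Q).
1 − 2P − Q = 0.3385, giving −½ ln(0.3385) = 0.541616.
1 − 2Q = 0.665, giving −¼ ln(0.665) = 0.101992.
d = 0.541616 + 0.101992 = 0.643608.

0.644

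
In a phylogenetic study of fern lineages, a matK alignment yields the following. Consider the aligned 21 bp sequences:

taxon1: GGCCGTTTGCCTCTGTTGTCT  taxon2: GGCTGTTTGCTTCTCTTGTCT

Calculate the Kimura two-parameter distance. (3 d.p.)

Of 21 sites, 2 differences are transitions and 1 are transversions, so P = 2/21 ≈ 0.095238 and Q = 1/21 ≈ 0.047619.
Under the Kimura two-parameter model, d = −½ ln(1 − 2P − Q) − ¼ ln(1 − 2Q).
1 − 2P − Q = 0.761905, giving −½ ln(0.761905) = 0.135967.
1 − 2Q = 0.904762, giving −¼ ln(0.904762) = 0.025021.
d = 0.135967 + 0.025021 = 0.160988.

0.161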